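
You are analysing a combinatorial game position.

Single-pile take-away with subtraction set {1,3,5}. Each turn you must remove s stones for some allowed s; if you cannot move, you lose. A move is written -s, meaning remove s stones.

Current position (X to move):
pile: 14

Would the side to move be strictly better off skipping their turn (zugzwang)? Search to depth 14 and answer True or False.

zugzwang(14, X) = True

ply 1, X at 14 | -1=-1→13*; -3=-1→11; -5=-1→9
ply 2, O at 13 | -1=+1→12*; -3=+1→10; -5=+1→8
ply 3, X at 12 | -1=-1→11*; -3=-1→9; -5=-1→7
ply 4, O at 11 | -1=+1→10*; -3=+1→8; -5=+1→6
ply 5, X at 10 | -1=-1→9*; -3=-1→7; -5=-1→5
ply 6, O at 9 | -1=+1→8*; -3=+1→6; -5=+1→4
ply 7, X at 8 | -1=-1→7*; -3=-1→5; -5=-1→3
ply 8, O at 7 | -1=+1→6*; -3=+1→4; -5=+1→2
ply 9, X at 6 | -1=-1→5*; -3=-1→3; -5=-1→1
ply 10, O at 5 | -1=+1→4*; -3=+1→2; -5=+1→0
ply 11, X at 4 | -1=-1→3*; -3=-1→1
ply 12, O at 3 | -1=+1→2*; -3=+1→0
ply 13, X at 2 | -1=-1→1*
ply 14, O at 1 | -1=+1→0*
ply 15: 0 is terminal -1 (X); from 14 depth 14
suppose X passes — search the same position with O to move:
pass> ply 1, O at 14 | -1=-1→13*; -3=-1→11; -5=-1→9
pass> ply 2, X at 13 | -1=+1→12*; -3=+1→10; -5=+1→8
pass> ply 3, O at 12 | -1=-1→11*; -3=-1→9; -5=-1→7
pass> ply 4, X at 11 | -1=+1→10*; -3=+1→8; -5=+1→6
pass> ply 5, O at 10 | -1=-1→9*; -3=-1→7; -5=-1→5
pass> ply 6, X at 9 | -1=+1→8*; -3=+1→6; -5=+1→4
pass> ply 7, O at 8 | -1=-1→7*; -3=-1→5; -5=-1→3
pass> ply 8, X at 7 | -1=+1→6*; -3=+1→4; -5=+1→2
pass> ply 9, O at 6 | -1=-1→5*; -3=-1→3; -5=-1→1
pass> ply 10, X at 5 | -1=+1→4*; -3=+1→2; -5=+1→0
pass> ply 11, O at 4 | -1=-1→3*; -3=-1→1
pass> ply 12, X at 3 | -1=+1→2*; -3=+1→0
pass> ply 13, O at 2 | -1=-1→1*
pass> ply 14, X at 1 | -1=+1→0*
pass> ply 15: 0 is terminal -1 (O); from 14 depth 14
for X: play -1, pass +1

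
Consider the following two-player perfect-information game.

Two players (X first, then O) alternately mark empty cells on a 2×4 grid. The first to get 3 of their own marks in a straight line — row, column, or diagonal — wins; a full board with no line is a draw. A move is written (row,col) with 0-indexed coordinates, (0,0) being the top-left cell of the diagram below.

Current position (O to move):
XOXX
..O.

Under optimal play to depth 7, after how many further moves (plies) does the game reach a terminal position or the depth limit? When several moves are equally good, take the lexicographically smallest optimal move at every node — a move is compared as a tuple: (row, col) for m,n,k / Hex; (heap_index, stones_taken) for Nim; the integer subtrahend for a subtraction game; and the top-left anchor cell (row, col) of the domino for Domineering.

PV length from [XOXX/..O.]: 3 plies

ply 1, O at XOXX/..O. | (1,0)=+0→XOXX/O.O.; (1,1)=+1→XOXX/.OO.*; (1,3)=+0→XOXX/..OO
ply 2, X at XOXX/.OO. | (1,0)=-1→XOXX/XOO.*; (1,3)=-1→XOXX/.OOX
ply 3, O at XOXX/XOO. | (1,3)=+1→XOXX/XOOO*
ply 4: XOXX/XOOO is terminal -1 (X); from XOXX/..O. depth 7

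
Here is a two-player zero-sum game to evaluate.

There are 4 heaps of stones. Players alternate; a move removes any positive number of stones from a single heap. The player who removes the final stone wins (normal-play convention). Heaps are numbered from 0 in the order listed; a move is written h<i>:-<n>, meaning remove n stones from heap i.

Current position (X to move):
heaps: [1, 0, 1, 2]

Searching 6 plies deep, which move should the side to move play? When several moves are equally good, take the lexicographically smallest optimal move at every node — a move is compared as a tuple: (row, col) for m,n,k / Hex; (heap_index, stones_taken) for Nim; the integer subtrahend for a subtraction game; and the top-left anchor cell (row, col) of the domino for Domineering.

p1 X@[(1,0,1,2)]: h0:-1[(0,0,1,2)]-1 h2:-1[(1,0,0,2)]-1 h3:-1[(1,0,1,1)]-1 h3:-2[(1,0,1,0)]+1*
p2 O@[(1,0,1,0)]: h0:-1[(0,0,1,0)]-1* h2:-1[(1,0,0,0)]-1
p3 X@[(0,0,1,0)]: h2:-1[(0,0,0,0)]+1*
p4 O@[(0,0,0,0)] terminal -1; root [(1,0,1,2)] d6

X's best at [(1,0,1,2)]: h3:-2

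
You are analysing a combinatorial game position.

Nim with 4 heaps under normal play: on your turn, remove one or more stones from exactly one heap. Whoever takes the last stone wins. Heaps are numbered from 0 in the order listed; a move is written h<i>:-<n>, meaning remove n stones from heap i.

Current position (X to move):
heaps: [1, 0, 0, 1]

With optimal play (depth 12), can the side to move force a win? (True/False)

X winning at [(1,0,0,1)]: False

[(1,0,0,1)] X move#1: h0:-1:-1/(0,0,0,1)*, h3:-1:-1/(1,0,0,0)
[(0,0,0,1)] O move#2: h3:-1:+1/(0,0,0,0)*
[(0,0,0,0)] end (terminal -1, X#3); searched (1,0,0,1) to 12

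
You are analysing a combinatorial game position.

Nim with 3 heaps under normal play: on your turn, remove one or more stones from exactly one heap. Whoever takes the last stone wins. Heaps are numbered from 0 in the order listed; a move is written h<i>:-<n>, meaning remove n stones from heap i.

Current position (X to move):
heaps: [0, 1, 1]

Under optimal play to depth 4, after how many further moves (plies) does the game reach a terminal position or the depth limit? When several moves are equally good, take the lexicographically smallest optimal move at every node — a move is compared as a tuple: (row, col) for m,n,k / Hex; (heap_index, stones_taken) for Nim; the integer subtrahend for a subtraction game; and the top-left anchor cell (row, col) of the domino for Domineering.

PV length from [(0,1,1)]: 2 plies

ply 1, X at (0,1,1) | h1:-1=-1→(0,0,1)*; h2:-1=-1→(0,1,0)
ply 2, O at (0,0,1) | h2:-1=+1→(0,0,0)*
ply 3: (0,0,0) is terminal -1 (X); from (0,1,1) depth 4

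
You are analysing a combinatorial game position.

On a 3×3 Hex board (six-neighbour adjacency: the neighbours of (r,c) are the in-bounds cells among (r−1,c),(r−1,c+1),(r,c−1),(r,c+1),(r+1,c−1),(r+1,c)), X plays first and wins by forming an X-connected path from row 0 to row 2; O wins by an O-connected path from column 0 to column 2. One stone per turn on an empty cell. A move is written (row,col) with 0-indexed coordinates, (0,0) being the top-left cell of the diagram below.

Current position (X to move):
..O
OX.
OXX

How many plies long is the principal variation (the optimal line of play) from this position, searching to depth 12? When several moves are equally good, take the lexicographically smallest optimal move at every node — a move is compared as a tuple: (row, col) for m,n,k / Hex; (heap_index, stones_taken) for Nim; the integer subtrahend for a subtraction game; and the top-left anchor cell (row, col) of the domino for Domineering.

PV length from [..O/OX./OXX]: 1 ply

p1 X@[..O/OX./OXX]: (0,0)[X.O/OX./OXX]-1 (0,1)[.XO/OX./OXX]+1* (1,2)[..O/OXX/OXX]-1
p2 O@[.XO/OX./OXX] terminal -1; root [..O/OX./OXX] d12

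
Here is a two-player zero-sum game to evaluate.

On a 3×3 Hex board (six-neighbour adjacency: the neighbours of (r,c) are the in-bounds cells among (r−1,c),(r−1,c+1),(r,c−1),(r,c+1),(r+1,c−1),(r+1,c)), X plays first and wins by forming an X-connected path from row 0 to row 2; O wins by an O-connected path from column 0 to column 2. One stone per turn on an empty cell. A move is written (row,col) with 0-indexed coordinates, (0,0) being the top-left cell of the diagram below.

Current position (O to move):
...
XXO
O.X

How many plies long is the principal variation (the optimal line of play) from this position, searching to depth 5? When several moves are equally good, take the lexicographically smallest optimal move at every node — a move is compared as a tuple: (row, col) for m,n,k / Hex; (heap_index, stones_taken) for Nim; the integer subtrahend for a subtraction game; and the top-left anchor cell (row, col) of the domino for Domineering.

[.../XXO/O.X] O move#1: (0,0):-1/O../XXO/O.X, (0,1):-1/.O./XXO/O.X, (0,2):-1/..O/XXO/O.X, (2,1):+1/.../XXO/OOX*
[.../XXO/OOX] end (terminal -1, X#2); searched .../XXO/O.X to 5

PV length from [.../XXO/O.X]: 1 ply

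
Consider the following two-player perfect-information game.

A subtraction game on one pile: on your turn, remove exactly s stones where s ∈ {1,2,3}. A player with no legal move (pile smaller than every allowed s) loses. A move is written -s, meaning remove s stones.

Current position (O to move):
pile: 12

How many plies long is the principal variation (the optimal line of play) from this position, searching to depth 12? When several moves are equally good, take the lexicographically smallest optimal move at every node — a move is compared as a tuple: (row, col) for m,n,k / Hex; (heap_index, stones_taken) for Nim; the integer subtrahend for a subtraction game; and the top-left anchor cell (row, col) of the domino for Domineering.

ply 1, O at 12 | -1=-1→11*; -2=-1→10; -3=-1→9
ply 2, X at 11 | -1=-1→10; -2=-1→9; -3=+1→8*
ply 3, O at 8 | -1=-1→7*; -2=-1→6; -3=-1→5
ply 4, X at 7 | -1=-1→6; -2=-1→5; -3=+1→4*
ply 5, O at 4 | -1=-1→3*; -2=-1→2; -3=-1→1
ply 6, X at 3 | -1=-1→2; -2=-1→1; -3=+1→0*
ply 7: 0 is terminal -1 (O); from 12 depth 12

PV length from [12]: 6 plies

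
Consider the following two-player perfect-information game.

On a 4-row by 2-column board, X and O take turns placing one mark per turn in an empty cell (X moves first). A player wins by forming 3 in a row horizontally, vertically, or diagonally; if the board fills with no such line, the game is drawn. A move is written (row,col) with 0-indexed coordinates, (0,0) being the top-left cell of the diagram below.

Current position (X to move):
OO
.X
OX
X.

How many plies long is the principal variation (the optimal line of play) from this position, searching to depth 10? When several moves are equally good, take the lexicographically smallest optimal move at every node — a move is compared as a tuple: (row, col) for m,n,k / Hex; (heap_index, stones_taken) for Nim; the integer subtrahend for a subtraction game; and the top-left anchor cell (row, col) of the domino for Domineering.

PV length from [OO/.X/OX/X.]: 1 ply

ply 1, X at OO/.X/OX/X. | (1,0)=+0→OO/XX/OX/X.; (3,1)=+1→OO/.X/OX/XX*
ply 2: OO/.X/OX/XX is terminal -1 (O); from OO/.X/OX/X. depth 10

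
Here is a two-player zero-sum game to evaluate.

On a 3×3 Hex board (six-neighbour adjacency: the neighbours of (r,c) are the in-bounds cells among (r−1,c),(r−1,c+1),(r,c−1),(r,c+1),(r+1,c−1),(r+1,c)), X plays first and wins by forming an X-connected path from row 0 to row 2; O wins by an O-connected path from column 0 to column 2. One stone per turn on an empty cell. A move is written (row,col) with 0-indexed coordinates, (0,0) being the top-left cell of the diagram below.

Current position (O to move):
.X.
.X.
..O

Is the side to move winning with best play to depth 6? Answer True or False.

O winning at [.X./.X./..O]: False

ply 1, O at .X./.X./..O | (0,0)=-1→OX./.X./..O*; (0,2)=-1→.XO/.X./..O; (1,0)=-1→.X./OX./..O; (1,2)=-1→.X./.XO/..O; (2,0)=-1→.X./.X./O.O; (2,1)=-1→.X./.X./.OO
ply 2, X at OX./.X./..O | (0,2)=+1→OXX/.X./..O*; (1,0)=+1→OX./XX./..O; (1,2)=+1→OX./.XX/..O; (2,0)=+1→OX./.X./X.O; (2,1)=+1→OX./.X./.XO
ply 3, O at OXX/.X./..O | (1,0)=-1→OXX/OX./..O*; (1,2)=-1→OXX/.XO/..O; (2,0)=-1→OXX/.X./O.O; (2,1)=-1→OXX/.X./.OO
ply 4, X at OXX/OX./..O | (1,2)=+1→OXX/OXX/..O*; (2,0)=+1→OXX/OX./X.O; (2,1)=+1→OXX/OX./.XO
ply 5, O at OXX/OXX/..O | (2,0)=-1→OXX/OXX/O.O*; (2,1)=-1→OXX/OXX/.OO
ply 6, X at OXX/OXX/O.O | (2,1)=+1→OXX/OXX/OXO*
ply 7: OXX/OXX/OXO is terminal -1 (O); from .X./.X./..O depth 6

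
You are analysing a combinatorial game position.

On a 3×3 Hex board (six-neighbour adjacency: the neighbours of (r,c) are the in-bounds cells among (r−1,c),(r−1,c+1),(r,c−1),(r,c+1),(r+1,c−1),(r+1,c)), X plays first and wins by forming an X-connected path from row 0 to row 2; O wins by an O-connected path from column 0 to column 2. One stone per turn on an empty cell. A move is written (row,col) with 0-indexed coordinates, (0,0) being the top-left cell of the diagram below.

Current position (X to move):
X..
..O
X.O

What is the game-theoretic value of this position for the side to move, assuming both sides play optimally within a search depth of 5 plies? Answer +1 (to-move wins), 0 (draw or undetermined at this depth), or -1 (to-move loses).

ply 1, X at X../..O/X.O | (0,1)=+1→XX./..O/X.O*; (0,2)=+1→X.X/..O/X.O; (1,0)=+1→X../X.O/X.O; (1,1)=+1→X../.XO/X.O; (2,1)=+1→X../..O/XXO
ply 2, O at XX./..O/X.O | (0,2)=-1→XXO/..O/X.O*; (1,0)=-1→XX./O.O/X.O; (1,1)=-1→XX./.OO/X.O; (2,1)=-1→XX./..O/XOO
ply 3, X at XXO/..O/X.O | (1,0)=+1→XXO/X.O/X.O*; (1,1)=+1→XXO/.XO/X.O; (2,1)=+1→XXO/..O/XXO
ply 4: XXO/X.O/X.O is terminal -1 (O); from X../..O/X.O depth 5

value(X../..O/X.O, X) = +1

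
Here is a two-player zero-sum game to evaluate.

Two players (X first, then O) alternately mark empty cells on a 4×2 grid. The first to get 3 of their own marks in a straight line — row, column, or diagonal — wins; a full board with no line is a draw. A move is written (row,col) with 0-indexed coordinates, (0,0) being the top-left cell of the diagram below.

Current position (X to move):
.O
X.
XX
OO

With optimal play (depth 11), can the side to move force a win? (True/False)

X winning at [.O/X./XX/OO]: True

ply 1, X at .O/X./XX/OO | (0,0)=+1→XO/X./XX/OO*; (1,1)=+0→.O/XX/XX/OO
ply 2: XO/X./XX/OO is terminal -1 (O); from .O/X./XX/OO depth 11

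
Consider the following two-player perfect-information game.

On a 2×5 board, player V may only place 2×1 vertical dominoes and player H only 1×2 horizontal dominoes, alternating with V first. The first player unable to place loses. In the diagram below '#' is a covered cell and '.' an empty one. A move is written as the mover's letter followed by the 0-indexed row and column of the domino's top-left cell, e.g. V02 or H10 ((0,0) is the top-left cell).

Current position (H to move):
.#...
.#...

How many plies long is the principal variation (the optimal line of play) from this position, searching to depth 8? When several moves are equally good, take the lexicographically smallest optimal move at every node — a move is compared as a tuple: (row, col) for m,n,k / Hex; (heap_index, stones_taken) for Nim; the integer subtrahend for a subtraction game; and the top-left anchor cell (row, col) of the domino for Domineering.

[.#.../.#...] H move#1: H02:-1/.###./.#...*, H03:-1/.#.##/.#..., H12:-1/.#.../.###., H13:-1/.#.../.#.##
[.###./.#...] V move#2: V00:-1/####./##..., V04:+1/.####/.#..#*
[.####/.#..#] H move#3: H12:-1/.####/.####*
[.####/.####] V move#4: V00:+1/#####/#####*
[#####/#####] end (terminal -1, H#5); searched .#.../.#... to 8

PV length from [.#.../.#...]: 4 plies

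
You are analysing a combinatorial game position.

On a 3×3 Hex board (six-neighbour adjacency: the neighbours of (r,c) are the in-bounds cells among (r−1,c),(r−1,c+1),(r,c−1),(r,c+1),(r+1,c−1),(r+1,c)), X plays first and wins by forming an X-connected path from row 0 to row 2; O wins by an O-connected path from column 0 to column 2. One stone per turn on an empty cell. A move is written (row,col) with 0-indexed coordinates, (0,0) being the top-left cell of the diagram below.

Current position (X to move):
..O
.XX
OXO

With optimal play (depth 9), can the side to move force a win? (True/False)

X winning at [..O/.XX/OXO]: True

p1 X@[..O/.XX/OXO]: (0,0)[X.O/.XX/OXO]+1* (0,1)[.XO/.XX/OXO]+1 (1,0)[..O/XXX/OXO]+1
p2 O@[X.O/.XX/OXO]: (0,1)[XOO/.XX/OXO]-1* (1,0)[X.O/OXX/OXO]-1
p3 X@[XOO/.XX/OXO]: (1,0)[XOO/XXX/OXO]+1*
p4 O@[XOO/XXX/OXO] terminal -1; root [..O/.XX/OXO] d9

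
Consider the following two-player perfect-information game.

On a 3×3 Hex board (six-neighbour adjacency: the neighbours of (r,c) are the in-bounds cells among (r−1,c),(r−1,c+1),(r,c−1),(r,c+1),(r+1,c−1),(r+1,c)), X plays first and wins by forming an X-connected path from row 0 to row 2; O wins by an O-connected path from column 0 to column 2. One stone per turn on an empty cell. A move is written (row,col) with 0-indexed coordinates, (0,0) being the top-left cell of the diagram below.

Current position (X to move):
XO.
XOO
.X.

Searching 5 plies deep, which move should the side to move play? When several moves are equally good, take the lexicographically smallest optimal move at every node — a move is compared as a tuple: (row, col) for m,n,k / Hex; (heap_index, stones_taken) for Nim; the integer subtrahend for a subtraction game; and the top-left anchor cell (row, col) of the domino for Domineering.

p1 X@[XO./XOO/.X.]: (0,2)[XOX/XOO/.X.]-1 (2,0)[XO./XOO/XX.]+1* (2,2)[XO./XOO/.XX]-1
p2 O@[XO./XOO/XX.] terminal -1; root [XO./XOO/.X.] d5

X's best at [XO./XOO/.X.]: (2,0)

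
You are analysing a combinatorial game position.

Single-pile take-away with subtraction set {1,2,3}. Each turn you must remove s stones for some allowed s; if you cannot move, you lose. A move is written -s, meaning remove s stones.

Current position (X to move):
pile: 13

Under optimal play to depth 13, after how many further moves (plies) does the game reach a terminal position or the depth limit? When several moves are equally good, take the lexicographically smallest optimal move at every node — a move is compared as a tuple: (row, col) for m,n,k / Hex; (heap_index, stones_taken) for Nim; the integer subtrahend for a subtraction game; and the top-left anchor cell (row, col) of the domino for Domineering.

[13] X move#1: -1:+1/12*, -2:-1/11, -3:-1/10
[12] O move#2: -1:-1/11*, -2:-1/10, -3:-1/9
[11] X move#3: -1:-1/10, -2:-1/9, -3:+1/8*
[8] O move#4: -1:-1/7*, -2:-1/6, -3:-1/5
[7] X move#5: -1:-1/6, -2:-1/5, -3:+1/4*
[4] O move#6: -1:-1/3*, -2:-1/2, -3:-1/1
[3] X move#7: -1:-1/2, -2:-1/1, -3:+1/0*
[0] end (terminal -1, O#8); searched 13 to 13

PV length from [13]: 7 plies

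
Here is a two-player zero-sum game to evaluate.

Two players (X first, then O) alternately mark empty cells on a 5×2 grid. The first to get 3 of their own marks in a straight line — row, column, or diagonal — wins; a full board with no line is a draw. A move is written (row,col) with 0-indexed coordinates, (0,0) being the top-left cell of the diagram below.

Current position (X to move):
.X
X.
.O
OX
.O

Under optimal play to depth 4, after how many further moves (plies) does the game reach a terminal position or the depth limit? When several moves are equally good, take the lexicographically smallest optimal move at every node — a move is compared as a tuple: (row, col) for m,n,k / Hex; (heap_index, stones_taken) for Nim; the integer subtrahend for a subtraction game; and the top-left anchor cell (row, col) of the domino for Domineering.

PV length from [.X/X./.O/OX/.O]: 4 plies

[.X/X./.O/OX/.O] X move#1: (0,0):+0/XX/X./.O/OX/.O*, (1,1):+0/.X/XX/.O/OX/.O, (2,0):+0/.X/X./XO/OX/.O, (4,0):+0/.X/X./.O/OX/XO
[XX/X./.O/OX/.O] O move#2: (1,1):-1/XX/XO/.O/OX/.O, (2,0):+0/XX/X./OO/OX/.O*, (4,0):-1/XX/X./.O/OX/OO
[XX/X./OO/OX/.O] X move#3: (1,1):-1/XX/XX/OO/OX/.O, (4,0):+0/XX/X./OO/OX/XO*
[XX/X./OO/OX/XO] O move#4: (1,1):+0/XX/XO/OO/OX/XO*
[XX/XO/OO/OX/XO] end (terminal +0, X#5); searched .X/X./.O/OX/.O to 4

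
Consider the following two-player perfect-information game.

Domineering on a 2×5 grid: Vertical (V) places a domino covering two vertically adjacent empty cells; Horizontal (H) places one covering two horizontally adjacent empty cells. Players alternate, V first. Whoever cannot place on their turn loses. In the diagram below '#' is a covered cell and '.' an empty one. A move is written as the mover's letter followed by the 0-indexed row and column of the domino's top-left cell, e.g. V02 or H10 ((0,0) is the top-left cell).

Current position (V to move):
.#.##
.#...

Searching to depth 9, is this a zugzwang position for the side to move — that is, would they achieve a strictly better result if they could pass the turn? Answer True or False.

p1 V@[.#.##/.#...]: V00[##.##/##...]-1 V02[.####/.##..]+1*
p2 H@[.####/.##..]: H13[.####/.####]-1*
p3 V@[.####/.####]: V00[#####/#####]+1*
p4 H@[#####/#####] terminal -1; root [.#.##/.#...] d9
suppose V passes — search the same position with H to move:
pass> p1 H@[.#.##/.#...]: H12[.#.##/.###.]-1* H13[.#.##/.#.##]-1
pass> p2 V@[.#.##/.###.]: V00[##.##/####.]+1*
pass> p3 H@[##.##/####.] terminal -1; root [.#.##/.#...] d9
for V: play +1, pass +1

zugzwang(.#.##/.#..., V) = False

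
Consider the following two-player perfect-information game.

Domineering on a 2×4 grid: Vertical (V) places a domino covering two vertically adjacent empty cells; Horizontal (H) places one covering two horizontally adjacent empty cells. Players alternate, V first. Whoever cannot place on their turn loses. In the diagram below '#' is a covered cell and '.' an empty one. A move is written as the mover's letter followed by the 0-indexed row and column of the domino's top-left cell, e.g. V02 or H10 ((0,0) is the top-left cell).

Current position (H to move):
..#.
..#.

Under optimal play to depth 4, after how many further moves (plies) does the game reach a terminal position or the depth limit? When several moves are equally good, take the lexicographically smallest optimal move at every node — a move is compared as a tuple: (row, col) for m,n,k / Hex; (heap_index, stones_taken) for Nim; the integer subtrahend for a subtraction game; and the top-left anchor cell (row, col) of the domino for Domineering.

p1 H@[..#./..#.]: H00[###./..#.]+1* H10[..#./###.]+1
p2 V@[###./..#.]: V03[####/..##]-1*
p3 H@[####/..##]: H10[####/####]+1*
p4 V@[####/####] terminal -1; root [..#./..#.] d4

PV length from [..#./..#.]: 3 plies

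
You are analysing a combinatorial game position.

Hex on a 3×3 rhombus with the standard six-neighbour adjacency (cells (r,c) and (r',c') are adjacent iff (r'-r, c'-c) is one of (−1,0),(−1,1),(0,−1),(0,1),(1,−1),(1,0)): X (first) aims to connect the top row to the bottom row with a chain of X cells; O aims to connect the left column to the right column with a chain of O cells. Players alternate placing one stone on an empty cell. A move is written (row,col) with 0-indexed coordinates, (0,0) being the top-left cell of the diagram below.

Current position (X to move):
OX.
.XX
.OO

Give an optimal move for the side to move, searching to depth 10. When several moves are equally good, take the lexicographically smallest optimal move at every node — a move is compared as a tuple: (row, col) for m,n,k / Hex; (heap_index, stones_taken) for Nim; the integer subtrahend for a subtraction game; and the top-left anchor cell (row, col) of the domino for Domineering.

X's best at [OX./.XX/.OO]: (2,0)

[OX./.XX/.OO] X move#1: (0,2):-1/OXX/.XX/.OO, (1,0):-1/OX./XXX/.OO, (2,0):+1/OX./.XX/XOO*
[OX./.XX/XOO] end (terminal -1, O#2); searched OX./.XX/.OO to 10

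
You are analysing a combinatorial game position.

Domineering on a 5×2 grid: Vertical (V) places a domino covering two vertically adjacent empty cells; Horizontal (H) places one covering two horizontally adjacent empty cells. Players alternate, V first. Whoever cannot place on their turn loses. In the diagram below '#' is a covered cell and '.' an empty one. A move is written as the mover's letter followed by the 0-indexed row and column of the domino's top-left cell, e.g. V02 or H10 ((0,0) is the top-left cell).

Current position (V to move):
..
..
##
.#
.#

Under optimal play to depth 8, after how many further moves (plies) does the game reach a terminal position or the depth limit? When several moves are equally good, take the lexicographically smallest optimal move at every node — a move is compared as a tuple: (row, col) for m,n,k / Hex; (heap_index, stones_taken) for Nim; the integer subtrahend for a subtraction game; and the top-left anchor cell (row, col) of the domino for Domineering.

PV length from [../../##/.#/.#]: 1 ply

ply 1, V at ../../##/.#/.# | V00=+1→#./#./##/.#/.#*; V01=+1→.#/.#/##/.#/.#; V30=-1→../../##/##/##
ply 2: #./#./##/.#/.# is terminal -1 (H); from ../../##/.#/.# depth 8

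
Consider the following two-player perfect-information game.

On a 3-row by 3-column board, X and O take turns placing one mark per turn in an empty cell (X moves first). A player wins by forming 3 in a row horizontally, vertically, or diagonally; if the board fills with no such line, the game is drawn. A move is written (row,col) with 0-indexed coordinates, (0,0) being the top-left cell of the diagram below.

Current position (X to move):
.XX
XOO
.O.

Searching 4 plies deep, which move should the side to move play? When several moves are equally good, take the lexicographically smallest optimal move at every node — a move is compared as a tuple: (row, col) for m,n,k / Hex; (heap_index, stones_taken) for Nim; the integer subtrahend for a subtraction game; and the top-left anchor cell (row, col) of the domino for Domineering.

X's best at [.XX/XOO/.O.]: (0,0)

p1 X@[.XX/XOO/.O.]: (0,0)[XXX/XOO/.O.]+1* (2,0)[.XX/XOO/XO.]+0 (2,2)[.XX/XOO/.OX]+0
p2 O@[XXX/XOO/.O.] terminal -1; root [.XX/XOO/.O.] d4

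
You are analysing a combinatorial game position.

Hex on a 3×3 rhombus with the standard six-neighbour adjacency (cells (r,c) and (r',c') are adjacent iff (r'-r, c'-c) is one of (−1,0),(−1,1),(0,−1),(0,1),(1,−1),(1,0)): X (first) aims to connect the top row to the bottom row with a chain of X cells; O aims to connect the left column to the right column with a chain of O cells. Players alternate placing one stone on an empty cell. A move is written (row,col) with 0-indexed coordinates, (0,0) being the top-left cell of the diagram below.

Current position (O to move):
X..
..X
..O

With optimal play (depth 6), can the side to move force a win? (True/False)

O winning at [X../..X/..O]: True

[X../..X/..O] O move#1: (0,1):-1/XO./..X/..O, (0,2):-1/X.O/..X/..O, (1,0):-1/X../O.X/..O, (1,1):+1/X../.OX/..O*, (2,0):-1/X../..X/O.O, (2,1):-1/X../..X/.OO
[X../.OX/..O] X move#2: (0,1):-1/XX./.OX/..O*, (0,2):-1/X.X/.OX/..O, (1,0):-1/X../XOX/..O, (2,0):-1/X../.OX/X.O, (2,1):-1/X../.OX/.XO
[XX./.OX/..O] O move#3: (0,2):+1/XXO/.OX/..O*, (1,0):+1/XX./OOX/..O, (2,0):+1/XX./.OX/O.O, (2,1):+1/XX./.OX/.OO
[XXO/.OX/..O] X move#4: (1,0):-1/XXO/XOX/..O*, (2,0):-1/XXO/.OX/X.O, (2,1):-1/XXO/.OX/.XO
[XXO/XOX/..O] O move#5: (2,0):+1/XXO/XOX/O.O*, (2,1):-1/XXO/XOX/.OO
[XXO/XOX/O.O] end (terminal -1, X#6); searched X../..X/..O to 6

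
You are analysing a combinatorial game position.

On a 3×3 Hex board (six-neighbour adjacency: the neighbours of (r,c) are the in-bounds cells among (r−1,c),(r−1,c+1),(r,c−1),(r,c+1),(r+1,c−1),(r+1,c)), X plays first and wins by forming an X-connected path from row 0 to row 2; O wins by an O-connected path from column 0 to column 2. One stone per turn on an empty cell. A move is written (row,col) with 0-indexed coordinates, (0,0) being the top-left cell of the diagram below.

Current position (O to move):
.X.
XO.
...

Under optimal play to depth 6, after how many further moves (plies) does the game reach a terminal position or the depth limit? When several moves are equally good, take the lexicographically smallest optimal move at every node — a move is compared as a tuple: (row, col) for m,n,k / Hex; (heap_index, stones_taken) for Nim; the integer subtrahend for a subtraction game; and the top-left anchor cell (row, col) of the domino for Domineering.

p1 O@[.X./XO./...]: (0,0)[OX./XO./...]-1 (0,2)[.XO/XO./...]-1 (1,2)[.X./XOO/...]-1 (2,0)[.X./XO./O..]+1* (2,1)[.X./XO./.O.]-1 (2,2)[.X./XO./..O]-1
p2 X@[.X./XO./O..]: (0,0)[XX./XO./O..]-1* (0,2)[.XX/XO./O..]-1 (1,2)[.X./XOX/O..]-1 (2,1)[.X./XO./OX.]-1 (2,2)[.X./XO./O.X]-1
p3 O@[XX./XO./O..]: (0,2)[XXO/XO./O..]+1* (1,2)[XX./XOO/O..]+1 (2,1)[XX./XO./OO.]+1 (2,2)[XX./XO./O.O]+1
p4 X@[XXO/XO./O..] terminal -1; root [.X./XO./...] d6

PV length from [.X./XO./...]: 3 plies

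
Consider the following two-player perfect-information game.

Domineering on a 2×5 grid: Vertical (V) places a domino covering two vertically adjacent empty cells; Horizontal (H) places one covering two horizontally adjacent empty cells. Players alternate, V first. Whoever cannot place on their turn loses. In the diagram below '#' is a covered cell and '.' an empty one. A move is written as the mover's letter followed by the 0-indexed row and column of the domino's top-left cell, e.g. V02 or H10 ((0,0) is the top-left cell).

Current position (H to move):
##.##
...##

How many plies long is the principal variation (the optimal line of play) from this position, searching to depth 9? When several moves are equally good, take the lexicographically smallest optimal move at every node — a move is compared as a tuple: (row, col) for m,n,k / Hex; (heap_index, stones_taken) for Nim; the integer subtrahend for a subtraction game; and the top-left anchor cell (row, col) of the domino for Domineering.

PV length from [##.##/...##]: 1 ply

[##.##/...##] H move#1: H10:-1/##.##/##.##, H11:+1/##.##/.####*
[##.##/.####] end (terminal -1, V#2); searched ##.##/...## to 9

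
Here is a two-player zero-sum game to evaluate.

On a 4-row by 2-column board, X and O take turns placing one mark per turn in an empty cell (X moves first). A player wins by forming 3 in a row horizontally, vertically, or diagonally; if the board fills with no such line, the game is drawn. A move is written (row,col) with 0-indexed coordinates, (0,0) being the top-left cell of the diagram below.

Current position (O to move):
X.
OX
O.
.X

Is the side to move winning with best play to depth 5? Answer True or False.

[X./OX/O./.X] O move#1: (0,1):-1/XO/OX/O./.X, (2,1):+0/X./OX/OO/.X, (3,0):+1/X./OX/O./OX*
[X./OX/O./OX] end (terminal -1, X#2); searched X./OX/O./.X to 5

O winning at [X./OX/O./.X]: True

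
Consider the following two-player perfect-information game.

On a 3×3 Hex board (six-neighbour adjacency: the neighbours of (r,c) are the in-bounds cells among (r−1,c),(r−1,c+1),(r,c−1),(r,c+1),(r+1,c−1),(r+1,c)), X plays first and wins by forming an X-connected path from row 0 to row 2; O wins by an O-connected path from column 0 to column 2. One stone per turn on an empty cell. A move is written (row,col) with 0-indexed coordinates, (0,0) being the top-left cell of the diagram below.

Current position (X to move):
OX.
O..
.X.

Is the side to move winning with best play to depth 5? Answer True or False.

X winning at [OX./O../.X.]: True

p1 X@[OX./O../.X.]: (0,2)[OXX/O../.X.]+1* (1,1)[OX./OX./.X.]+1 (1,2)[OX./O.X/.X.]+1 (2,0)[OX./O../XX.]-1 (2,2)[OX./O../.XX]-1
p2 O@[OXX/O../.X.]: (1,1)[OXX/OO./.X.]-1* (1,2)[OXX/O.O/.X.]-1 (2,0)[OXX/O../OX.]-1 (2,2)[OXX/O../.XO]-1
p3 X@[OXX/OO./.X.]: (1,2)[OXX/OOX/.X.]+1* (2,0)[OXX/OO./XX.]-1 (2,2)[OXX/OO./.XX]-1
p4 O@[OXX/OOX/.X.] terminal -1; root [OX./O../.X.] d5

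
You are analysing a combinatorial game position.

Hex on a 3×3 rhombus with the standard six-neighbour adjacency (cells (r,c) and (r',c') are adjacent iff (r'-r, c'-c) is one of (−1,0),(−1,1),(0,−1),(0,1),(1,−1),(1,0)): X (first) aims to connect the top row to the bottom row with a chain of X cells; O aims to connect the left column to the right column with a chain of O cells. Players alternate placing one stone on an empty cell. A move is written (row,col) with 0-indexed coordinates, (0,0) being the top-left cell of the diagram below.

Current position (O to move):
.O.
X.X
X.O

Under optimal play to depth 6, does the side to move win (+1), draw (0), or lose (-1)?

ply 1, O at .O./X.X/X.O | (0,0)=-1→OO./X.X/X.O*; (0,2)=-1→.OO/X.X/X.O; (1,1)=-1→.O./XOX/X.O; (2,1)=-1→.O./X.X/XOO
ply 2, X at OO./X.X/X.O | (0,2)=+1→OOX/X.X/X.O*; (1,1)=-1→OO./XXX/X.O; (2,1)=-1→OO./X.X/XXO
ply 3, O at OOX/X.X/X.O | (1,1)=-1→OOX/XOX/X.O*; (2,1)=-1→OOX/X.X/XOO
ply 4, X at OOX/XOX/X.O | (2,1)=+1→OOX/XOX/XXO*
ply 5: OOX/XOX/XXO is terminal -1 (O); from .O./X.X/X.O depth 6

value(.O./X.X/X.O, O) = -1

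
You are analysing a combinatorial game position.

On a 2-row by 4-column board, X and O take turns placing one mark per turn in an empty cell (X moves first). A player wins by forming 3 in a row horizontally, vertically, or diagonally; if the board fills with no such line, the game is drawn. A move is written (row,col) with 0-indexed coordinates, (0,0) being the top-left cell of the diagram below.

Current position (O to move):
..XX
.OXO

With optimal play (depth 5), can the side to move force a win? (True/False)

O winning at [..XX/.OXO]: False

ply 1, O at ..XX/.OXO | (0,0)=-1→O.XX/.OXO; (0,1)=+0→.OXX/.OXO*; (1,0)=-1→..XX/OOXO
ply 2, X at .OXX/.OXO | (0,0)=+0→XOXX/.OXO*; (1,0)=+0→.OXX/XOXO
ply 3, O at XOXX/.OXO | (1,0)=+0→XOXX/OOXO*
ply 4: XOXX/OOXO is terminal +0 (X); from ..XX/.OXO depth 5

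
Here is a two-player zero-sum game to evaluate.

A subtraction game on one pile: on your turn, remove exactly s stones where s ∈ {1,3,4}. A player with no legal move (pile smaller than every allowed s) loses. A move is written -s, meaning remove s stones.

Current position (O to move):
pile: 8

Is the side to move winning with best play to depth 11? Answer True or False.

O winning at [8]: True

[8] O move#1: -1:+1/7*, -3:-1/5, -4:-1/4
[7] X move#2: -1:-1/6*, -3:-1/4, -4:-1/3
[6] O move#3: -1:-1/5, -3:-1/3, -4:+1/2*
[2] X move#4: -1:-1/1*
[1] O move#5: -1:+1/0*
[0] end (terminal -1, X#6); searched 8 to 11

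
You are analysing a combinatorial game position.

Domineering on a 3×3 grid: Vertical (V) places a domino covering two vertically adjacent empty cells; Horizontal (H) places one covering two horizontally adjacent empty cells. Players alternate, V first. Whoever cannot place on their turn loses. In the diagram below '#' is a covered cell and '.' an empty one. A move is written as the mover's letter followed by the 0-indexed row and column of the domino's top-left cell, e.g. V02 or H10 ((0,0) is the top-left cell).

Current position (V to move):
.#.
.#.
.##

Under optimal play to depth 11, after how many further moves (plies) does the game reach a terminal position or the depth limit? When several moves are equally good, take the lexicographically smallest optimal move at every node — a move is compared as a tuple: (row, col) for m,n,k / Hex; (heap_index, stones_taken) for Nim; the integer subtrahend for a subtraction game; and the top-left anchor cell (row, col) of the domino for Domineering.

PV length from [.#./.#./.##]: 1 ply

ply 1, V at .#./.#./.## | V00=+1→##./##./.##*; V02=+1→.##/.##/.##; V10=+1→.#./##./###
ply 2: ##./##./.## is terminal -1 (H); from .#./.#./.## depth 11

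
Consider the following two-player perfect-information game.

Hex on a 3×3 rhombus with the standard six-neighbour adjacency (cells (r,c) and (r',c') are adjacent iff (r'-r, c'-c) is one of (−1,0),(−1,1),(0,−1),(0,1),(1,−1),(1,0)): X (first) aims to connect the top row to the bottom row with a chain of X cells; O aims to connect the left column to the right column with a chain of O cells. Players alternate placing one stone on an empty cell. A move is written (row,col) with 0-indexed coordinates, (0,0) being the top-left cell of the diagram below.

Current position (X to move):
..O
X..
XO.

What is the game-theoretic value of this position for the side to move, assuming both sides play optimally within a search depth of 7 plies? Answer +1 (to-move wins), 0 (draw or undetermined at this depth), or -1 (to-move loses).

ply 1, X at ..O/X../XO. | (0,0)=+1→X.O/X../XO.*; (0,1)=+1→.XO/X../XO.; (1,1)=+1→..O/XX./XO.; (1,2)=+1→..O/X.X/XO.; (2,2)=+1→..O/X../XOX
ply 2: X.O/X../XO. is terminal -1 (O); from ..O/X../XO. depth 7

value(..O/X../XO., X) = +1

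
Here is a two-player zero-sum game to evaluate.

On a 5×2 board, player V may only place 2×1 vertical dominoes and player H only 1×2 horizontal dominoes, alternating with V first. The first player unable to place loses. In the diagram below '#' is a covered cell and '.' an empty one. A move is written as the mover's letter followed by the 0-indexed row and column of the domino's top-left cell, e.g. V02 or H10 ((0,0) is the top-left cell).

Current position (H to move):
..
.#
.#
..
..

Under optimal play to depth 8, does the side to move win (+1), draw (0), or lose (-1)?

[../.#/.#/../..] H move#1: H00:-1/##/.#/.#/../.., H30:+1/../.#/.#/##/..*, H40:+1/../.#/.#/../##
[../.#/.#/##/..] V move#2: V00:-1/#./##/.#/##/..*, V10:-1/../##/##/##/..
[#./##/.#/##/..] H move#3: H40:+1/#./##/.#/##/##*
[#./##/.#/##/##] end (terminal -1, V#4); searched ../.#/.#/../.. to 8

value(../.#/.#/../.., H) = +1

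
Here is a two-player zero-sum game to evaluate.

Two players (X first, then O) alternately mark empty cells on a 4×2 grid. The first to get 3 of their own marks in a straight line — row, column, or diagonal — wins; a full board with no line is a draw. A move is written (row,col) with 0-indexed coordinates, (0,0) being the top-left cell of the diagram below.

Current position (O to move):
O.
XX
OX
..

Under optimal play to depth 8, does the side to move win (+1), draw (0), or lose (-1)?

[O./XX/OX/..] O move#1: (0,1):-1/OO/XX/OX/..*, (3,0):-1/O./XX/OX/O., (3,1):-1/O./XX/OX/.O
[OO/XX/OX/..] X move#2: (3,0):+0/OO/XX/OX/X., (3,1):+1/OO/XX/OX/.X*
[OO/XX/OX/.X] end (terminal -1, O#3); searched O./XX/OX/.. to 8

value(O./XX/OX/.., O) = -1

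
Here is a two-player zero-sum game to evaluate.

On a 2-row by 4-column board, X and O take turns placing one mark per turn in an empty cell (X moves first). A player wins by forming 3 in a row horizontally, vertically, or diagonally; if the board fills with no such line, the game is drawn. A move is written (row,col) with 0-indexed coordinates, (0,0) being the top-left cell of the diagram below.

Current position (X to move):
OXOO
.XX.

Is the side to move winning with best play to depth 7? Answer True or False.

X winning at [OXOO/.XX.]: True

p1 X@[OXOO/.XX.]: (1,0)[OXOO/XXX.]+1* (1,3)[OXOO/.XXX]+1
p2 O@[OXOO/XXX.] terminal -1; root [OXOO/.XX.] d7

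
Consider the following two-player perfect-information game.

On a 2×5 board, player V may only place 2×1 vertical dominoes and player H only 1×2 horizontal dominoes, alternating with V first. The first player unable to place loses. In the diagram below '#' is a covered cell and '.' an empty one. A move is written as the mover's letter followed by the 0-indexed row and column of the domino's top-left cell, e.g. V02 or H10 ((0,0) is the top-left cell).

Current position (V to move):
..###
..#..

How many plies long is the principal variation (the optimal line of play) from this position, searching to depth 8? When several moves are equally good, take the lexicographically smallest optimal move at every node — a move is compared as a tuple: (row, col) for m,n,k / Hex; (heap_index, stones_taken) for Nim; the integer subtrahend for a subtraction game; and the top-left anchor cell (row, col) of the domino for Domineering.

ply 1, V at ..###/..#.. | V00=+1→#.###/#.#..*; V01=+1→.####/.##..
ply 2, H at #.###/#.#.. | H13=-1→#.###/#.###*
ply 3, V at #.###/#.### | V01=+1→#####/#####*
ply 4: #####/##### is terminal -1 (H); from ..###/..#.. depth 8

PV length from [..###/..#..]: 3 plies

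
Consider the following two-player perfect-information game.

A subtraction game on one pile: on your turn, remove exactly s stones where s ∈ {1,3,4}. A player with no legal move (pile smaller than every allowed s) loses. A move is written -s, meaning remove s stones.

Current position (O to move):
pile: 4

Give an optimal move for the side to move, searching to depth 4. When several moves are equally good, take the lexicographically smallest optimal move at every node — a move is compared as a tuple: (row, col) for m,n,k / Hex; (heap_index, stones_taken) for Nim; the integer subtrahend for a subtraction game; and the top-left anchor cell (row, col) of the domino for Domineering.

O's best at [4]: -4

p1 O@[4]: -1[3]-1 -3[1]-1 -4[0]+1*
p2 X@[0] terminal -1; root [4] d4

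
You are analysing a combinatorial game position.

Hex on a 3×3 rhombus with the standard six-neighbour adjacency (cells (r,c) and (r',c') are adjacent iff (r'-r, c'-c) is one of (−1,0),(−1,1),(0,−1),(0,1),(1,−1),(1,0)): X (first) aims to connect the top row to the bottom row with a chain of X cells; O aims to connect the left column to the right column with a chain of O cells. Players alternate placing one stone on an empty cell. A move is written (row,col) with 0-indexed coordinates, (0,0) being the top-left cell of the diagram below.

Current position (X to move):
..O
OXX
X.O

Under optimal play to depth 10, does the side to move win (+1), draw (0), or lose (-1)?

p1 X@[..O/OXX/X.O]: (0,0)[X.O/OXX/X.O]-1 (0,1)[.XO/OXX/X.O]+1* (2,1)[..O/OXX/XXO]-1
p2 O@[.XO/OXX/X.O] terminal -1; root [..O/OXX/X.O] d10

value(..O/OXX/X.O, X) = +1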